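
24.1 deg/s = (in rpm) 4.017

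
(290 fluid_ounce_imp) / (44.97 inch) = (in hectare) 7.214e-07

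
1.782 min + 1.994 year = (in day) 727.8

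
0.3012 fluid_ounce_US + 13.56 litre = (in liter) 13.57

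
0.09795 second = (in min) 0.001632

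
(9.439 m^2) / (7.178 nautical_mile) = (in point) 2.013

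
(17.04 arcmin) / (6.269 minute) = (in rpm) 0.0001258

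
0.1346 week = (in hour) 22.61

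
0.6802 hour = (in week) 0.004049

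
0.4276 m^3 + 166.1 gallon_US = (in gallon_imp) 232.4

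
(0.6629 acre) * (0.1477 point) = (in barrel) 0.8792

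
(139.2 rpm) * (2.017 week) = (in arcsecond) 3.668e+12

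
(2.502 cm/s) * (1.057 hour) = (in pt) 2.699e+05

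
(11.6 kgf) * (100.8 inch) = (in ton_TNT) 6.961e-08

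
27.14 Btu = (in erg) 2.863e+11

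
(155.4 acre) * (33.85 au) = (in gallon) 8.413e+20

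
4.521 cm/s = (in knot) 0.08788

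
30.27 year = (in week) 1578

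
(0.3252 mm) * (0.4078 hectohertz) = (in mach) 3.895e-05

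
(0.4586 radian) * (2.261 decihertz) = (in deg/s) 5.941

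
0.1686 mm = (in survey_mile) 1.048e-07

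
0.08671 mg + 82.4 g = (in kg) 0.0824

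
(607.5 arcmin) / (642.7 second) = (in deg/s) 0.01575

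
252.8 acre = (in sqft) 1.101e+07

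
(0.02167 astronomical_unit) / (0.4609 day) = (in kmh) 2.931e+05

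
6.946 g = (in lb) 0.01531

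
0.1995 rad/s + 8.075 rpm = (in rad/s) 1.045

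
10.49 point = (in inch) 0.1457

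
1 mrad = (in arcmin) 3.438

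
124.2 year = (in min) 6.528e+07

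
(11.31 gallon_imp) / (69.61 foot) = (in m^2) 0.002423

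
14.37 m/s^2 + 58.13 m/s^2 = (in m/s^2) 72.5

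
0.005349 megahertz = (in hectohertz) 53.49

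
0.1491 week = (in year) 0.002859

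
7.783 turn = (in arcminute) 1.681e+05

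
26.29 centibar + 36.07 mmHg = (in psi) 4.511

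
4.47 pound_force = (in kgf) 2.028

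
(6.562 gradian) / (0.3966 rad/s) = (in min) 0.004332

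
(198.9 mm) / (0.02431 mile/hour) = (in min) 0.305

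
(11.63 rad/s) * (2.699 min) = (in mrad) 1.883e+06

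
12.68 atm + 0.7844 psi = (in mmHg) 9677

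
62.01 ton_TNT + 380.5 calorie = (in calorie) 6.201e+10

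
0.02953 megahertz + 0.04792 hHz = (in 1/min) 1.772e+06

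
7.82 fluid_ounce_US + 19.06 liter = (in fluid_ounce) 652.3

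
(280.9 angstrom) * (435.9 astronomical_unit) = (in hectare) 183.2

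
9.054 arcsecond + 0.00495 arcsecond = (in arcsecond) 9.059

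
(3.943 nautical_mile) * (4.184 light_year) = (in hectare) 2.891e+16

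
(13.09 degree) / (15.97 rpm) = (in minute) 0.002277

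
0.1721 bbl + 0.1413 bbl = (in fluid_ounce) 1685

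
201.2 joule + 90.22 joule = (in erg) 2.914e+09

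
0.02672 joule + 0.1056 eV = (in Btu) 2.533e-05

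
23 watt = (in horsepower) 0.03084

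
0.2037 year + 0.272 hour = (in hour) 1785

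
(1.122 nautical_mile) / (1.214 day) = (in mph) 0.04432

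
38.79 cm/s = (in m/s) 0.3879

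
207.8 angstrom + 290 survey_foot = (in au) 5.909e-10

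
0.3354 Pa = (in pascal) 0.3354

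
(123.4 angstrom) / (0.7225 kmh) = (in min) 1.025e-09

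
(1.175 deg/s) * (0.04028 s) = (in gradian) 0.05259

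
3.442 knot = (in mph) 3.961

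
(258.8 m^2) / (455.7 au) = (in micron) 3.796e-06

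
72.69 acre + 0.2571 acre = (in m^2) 2.952e+05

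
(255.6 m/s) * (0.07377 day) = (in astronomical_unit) 1.089e-05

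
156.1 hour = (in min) 9366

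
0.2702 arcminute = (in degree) 0.004503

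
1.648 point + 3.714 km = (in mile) 2.308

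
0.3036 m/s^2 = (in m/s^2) 0.3036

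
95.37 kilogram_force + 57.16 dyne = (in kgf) 95.37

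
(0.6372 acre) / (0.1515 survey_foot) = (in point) 1.583e+08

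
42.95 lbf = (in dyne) 1.911e+07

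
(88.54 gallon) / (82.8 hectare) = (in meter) 4.048e-07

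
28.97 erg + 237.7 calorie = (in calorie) 237.7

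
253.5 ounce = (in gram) 7187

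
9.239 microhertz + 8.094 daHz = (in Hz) 80.94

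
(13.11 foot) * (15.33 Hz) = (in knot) 119.1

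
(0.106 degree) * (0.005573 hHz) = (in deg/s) 0.05907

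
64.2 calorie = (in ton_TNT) 6.42e-08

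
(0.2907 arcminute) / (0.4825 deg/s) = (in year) 3.184e-10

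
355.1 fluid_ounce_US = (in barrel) 0.06605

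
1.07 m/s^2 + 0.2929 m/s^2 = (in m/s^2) 1.363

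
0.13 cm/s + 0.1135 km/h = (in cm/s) 3.283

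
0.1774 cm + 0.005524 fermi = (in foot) 0.00582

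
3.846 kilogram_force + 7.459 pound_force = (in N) 70.9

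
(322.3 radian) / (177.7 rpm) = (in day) 0.0002005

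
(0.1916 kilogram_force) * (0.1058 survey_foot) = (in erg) 6.059e+05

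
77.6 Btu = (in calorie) 1.957e+04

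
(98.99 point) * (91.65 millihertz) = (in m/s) 0.003201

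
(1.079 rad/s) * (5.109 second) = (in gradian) 350.9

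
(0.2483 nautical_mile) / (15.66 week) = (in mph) 0.0001086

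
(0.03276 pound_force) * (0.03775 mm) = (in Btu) 5.214e-09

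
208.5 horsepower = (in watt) 1.555e+05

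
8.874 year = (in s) 2.799e+08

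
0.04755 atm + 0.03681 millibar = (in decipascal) 4.822e+04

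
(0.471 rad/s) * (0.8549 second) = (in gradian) 25.63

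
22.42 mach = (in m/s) 7634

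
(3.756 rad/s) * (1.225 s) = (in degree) 263.6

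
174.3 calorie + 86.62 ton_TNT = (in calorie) 8.662e+10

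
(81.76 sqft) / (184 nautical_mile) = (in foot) 7.313e-05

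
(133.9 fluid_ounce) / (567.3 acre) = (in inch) 6.791e-08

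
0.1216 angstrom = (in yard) 1.33e-11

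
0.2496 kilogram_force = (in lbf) 0.5503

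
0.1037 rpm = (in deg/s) 0.6222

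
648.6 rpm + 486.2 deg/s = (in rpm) 729.6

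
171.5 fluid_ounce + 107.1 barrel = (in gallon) 4500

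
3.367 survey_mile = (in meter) 5419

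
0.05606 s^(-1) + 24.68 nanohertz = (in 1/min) 3.364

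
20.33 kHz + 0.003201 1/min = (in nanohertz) 2.033e+13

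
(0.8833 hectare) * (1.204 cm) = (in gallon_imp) 2.339e+04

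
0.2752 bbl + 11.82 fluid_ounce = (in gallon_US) 11.65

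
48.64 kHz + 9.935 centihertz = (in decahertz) 4864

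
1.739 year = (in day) 634.7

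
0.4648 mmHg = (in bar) 0.0006197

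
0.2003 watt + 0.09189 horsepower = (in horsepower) 0.09216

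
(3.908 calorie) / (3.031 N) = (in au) 3.606e-11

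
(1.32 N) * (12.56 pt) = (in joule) 0.005849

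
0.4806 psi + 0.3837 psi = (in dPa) 5.959e+04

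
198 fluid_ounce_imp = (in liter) 5.626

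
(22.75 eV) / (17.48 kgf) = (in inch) 8.371e-19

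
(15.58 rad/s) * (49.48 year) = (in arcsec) 5.015e+15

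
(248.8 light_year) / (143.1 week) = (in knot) 5.287e+10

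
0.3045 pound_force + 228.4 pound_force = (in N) 1017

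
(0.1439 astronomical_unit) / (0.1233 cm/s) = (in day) 2.021e+08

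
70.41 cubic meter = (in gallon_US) 1.86e+04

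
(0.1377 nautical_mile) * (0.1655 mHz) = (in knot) 0.08204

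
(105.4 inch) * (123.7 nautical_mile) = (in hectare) 61.33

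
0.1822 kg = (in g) 182.2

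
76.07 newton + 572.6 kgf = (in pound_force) 1279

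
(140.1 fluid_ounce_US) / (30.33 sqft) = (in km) 1.47e-06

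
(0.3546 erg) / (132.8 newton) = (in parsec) 8.653e-27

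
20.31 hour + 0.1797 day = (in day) 1.026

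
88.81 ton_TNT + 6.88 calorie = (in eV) 2.319e+30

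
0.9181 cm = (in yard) 0.01004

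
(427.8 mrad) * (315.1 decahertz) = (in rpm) 1.287e+04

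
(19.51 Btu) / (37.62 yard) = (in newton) 598.4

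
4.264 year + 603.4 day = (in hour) 5.183e+04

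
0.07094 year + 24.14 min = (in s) 2.239e+06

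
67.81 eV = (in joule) 1.086e-17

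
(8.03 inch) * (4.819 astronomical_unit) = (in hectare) 1.47e+07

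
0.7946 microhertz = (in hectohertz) 7.946e-09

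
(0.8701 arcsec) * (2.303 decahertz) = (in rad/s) 9.715e-05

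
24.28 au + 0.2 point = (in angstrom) 3.632e+22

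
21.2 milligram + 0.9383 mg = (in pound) 4.881e-05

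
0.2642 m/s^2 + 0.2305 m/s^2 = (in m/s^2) 0.4947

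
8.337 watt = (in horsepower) 0.01118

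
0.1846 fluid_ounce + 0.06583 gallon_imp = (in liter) 0.3047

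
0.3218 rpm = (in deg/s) 1.931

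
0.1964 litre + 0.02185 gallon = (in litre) 0.2791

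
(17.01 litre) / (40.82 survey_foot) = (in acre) 3.378e-07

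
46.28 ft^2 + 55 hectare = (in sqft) 5.92e+06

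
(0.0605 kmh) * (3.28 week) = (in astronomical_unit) 2.229e-07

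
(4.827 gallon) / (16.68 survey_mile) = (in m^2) 6.807e-07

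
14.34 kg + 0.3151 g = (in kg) 14.34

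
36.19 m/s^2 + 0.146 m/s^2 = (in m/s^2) 36.34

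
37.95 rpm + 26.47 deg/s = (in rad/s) 4.436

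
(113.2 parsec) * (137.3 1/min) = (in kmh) 2.878e+19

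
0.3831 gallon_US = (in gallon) 0.3831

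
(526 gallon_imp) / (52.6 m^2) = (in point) 128.9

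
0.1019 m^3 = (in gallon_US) 26.92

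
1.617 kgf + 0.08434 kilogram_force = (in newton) 16.68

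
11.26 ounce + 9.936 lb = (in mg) 4.826e+06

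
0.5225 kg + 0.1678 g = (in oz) 18.44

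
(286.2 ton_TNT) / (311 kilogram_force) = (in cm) 3.926e+10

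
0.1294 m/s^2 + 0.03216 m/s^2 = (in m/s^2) 0.1616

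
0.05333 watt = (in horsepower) 7.152e-05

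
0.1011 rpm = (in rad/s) 0.01059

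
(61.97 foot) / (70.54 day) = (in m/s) 3.099e-06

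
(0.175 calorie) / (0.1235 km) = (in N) 0.005929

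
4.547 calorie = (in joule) 19.02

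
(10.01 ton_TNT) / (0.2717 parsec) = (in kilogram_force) 5.094e-07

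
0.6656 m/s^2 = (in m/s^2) 0.6656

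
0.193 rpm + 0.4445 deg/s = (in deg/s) 1.603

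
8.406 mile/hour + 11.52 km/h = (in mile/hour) 15.56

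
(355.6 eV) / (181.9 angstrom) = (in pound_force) 7.041e-10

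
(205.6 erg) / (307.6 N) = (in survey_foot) 2.193e-07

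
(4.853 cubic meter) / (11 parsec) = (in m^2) 1.43e-17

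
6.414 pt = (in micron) 2263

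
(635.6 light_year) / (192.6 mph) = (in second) 6.984e+16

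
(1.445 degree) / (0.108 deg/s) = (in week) 2.212e-05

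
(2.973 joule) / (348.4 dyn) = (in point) 2.419e+06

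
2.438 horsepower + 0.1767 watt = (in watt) 1818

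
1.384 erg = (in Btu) 1.312e-10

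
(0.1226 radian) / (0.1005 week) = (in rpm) 1.926e-05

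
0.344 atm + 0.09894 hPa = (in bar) 0.3487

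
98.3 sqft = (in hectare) 0.0009132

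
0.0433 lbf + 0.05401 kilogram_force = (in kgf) 0.07365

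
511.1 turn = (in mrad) 3.211e+06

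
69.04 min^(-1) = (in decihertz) 11.51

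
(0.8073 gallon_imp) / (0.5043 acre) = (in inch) 7.08e-05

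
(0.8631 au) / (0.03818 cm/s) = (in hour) 9.394e+10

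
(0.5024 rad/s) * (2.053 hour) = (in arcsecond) 7.659e+08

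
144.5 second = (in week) 0.0002389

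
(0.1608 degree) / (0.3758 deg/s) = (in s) 0.4279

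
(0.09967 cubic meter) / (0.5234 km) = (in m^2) 0.0001904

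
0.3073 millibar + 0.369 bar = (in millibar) 369.3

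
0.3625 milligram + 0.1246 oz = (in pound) 0.007788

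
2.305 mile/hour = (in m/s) 1.03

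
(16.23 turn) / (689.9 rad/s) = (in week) 2.444e-07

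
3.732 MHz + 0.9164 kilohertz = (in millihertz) 3.733e+09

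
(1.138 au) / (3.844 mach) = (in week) 215.1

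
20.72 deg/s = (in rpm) 3.453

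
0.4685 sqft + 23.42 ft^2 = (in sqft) 23.89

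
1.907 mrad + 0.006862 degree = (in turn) 0.0003226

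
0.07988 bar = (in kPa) 7.988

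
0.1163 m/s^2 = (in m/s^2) 0.1163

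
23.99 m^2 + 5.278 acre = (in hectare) 2.138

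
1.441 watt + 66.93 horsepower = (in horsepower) 66.93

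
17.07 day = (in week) 2.439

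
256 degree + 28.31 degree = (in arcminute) 1.706e+04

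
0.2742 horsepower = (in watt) 204.5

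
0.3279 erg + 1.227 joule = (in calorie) 0.2933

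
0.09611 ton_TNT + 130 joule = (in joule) 4.021e+08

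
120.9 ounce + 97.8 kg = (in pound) 223.2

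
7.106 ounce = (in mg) 2.015e+05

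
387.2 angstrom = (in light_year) 4.093e-24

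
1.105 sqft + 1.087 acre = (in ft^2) 4.735e+04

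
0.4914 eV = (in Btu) 7.462e-23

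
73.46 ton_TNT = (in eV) 1.918e+30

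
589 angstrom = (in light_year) 6.226e-24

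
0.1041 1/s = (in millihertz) 104.1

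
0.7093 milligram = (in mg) 0.7093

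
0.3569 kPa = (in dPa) 3569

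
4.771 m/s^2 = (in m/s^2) 4.771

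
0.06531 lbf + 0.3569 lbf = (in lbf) 0.4222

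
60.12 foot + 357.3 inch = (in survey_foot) 89.89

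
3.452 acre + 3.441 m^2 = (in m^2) 1.397e+04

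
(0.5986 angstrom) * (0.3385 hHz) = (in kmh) 7.295e-09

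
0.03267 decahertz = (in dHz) 3.267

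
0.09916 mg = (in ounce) 3.498e-06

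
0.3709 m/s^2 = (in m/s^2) 0.3709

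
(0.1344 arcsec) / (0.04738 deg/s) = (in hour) 2.189e-07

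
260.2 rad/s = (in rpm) 2485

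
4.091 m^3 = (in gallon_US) 1081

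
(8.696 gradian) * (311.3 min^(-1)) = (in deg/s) 40.61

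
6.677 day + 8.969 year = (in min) 4.724e+06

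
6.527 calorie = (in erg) 2.731e+08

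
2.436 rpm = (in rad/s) 0.2551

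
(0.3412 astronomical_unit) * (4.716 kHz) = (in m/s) 2.407e+14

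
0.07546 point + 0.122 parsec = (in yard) 4.117e+15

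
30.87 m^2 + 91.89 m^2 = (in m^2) 122.8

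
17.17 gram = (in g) 17.17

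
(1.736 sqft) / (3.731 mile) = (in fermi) 2.686e+10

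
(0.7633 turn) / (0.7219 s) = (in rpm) 63.44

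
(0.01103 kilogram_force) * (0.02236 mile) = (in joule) 3.892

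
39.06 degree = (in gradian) 43.4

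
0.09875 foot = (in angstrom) 3.01e+08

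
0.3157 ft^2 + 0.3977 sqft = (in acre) 1.638e-05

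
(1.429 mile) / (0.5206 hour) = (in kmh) 4.418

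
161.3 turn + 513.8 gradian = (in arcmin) 3.512e+06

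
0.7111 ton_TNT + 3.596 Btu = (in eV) 1.857e+28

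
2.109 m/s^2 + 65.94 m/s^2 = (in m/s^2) 68.05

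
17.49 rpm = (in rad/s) 1.832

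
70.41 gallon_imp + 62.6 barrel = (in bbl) 64.61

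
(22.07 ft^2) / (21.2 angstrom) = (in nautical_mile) 5.222e+05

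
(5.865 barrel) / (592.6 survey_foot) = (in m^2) 0.005162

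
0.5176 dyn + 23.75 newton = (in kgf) 2.422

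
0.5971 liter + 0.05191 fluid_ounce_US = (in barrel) 0.003765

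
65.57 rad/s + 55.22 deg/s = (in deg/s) 3812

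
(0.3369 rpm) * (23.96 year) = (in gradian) 1.697e+09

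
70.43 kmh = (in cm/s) 1956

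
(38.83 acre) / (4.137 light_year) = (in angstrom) 0.04015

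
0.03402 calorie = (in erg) 1.423e+06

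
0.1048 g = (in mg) 104.8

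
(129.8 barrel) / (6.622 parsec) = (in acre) 2.496e-20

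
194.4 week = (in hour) 3.266e+04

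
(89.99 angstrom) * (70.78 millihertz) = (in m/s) 6.369e-10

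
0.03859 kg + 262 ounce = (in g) 7466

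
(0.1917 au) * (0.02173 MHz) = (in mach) 1.83e+12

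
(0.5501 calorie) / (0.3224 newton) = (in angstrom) 7.139e+10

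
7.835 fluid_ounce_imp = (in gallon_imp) 0.04897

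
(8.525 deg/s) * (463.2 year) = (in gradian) 1.384e+11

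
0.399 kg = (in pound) 0.8796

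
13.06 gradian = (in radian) 0.2051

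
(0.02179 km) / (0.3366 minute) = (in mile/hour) 2.413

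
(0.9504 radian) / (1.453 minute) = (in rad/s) 0.0109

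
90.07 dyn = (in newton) 0.0009007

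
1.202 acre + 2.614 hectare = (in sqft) 3.337e+05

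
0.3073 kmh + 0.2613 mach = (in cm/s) 8906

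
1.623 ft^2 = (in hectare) 1.508e-05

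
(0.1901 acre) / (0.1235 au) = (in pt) 0.000118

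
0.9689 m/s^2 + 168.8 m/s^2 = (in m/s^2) 169.8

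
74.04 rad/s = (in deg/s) 4242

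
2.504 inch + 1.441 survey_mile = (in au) 1.55e-08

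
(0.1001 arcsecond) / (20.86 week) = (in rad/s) 3.847e-14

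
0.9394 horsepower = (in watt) 700.5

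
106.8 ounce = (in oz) 106.8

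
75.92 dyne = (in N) 0.0007592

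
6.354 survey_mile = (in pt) 2.899e+07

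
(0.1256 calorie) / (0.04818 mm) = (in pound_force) 2452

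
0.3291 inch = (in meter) 0.008359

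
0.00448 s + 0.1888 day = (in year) 0.0005173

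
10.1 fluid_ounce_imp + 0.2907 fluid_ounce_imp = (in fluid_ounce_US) 9.983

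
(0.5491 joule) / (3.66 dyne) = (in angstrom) 1.5e+14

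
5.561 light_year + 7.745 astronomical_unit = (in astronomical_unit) 3.517e+05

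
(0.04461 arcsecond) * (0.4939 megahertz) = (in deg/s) 6.12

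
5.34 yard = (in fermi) 4.883e+15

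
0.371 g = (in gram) 0.371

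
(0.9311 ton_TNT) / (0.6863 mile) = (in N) 3.527e+06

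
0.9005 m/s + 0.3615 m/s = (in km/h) 4.543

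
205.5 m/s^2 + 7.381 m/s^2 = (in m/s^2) 212.9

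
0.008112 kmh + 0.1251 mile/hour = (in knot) 0.1131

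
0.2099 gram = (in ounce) 0.007404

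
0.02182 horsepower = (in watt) 16.27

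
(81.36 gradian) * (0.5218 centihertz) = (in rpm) 0.06368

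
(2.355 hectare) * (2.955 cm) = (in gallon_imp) 1.531e+05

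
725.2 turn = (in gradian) 2.901e+05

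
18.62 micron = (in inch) 0.0007331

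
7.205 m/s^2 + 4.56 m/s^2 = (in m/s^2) 11.77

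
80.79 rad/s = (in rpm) 771.5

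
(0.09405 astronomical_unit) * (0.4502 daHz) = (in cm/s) 6.334e+12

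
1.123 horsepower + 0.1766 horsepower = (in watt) 969.1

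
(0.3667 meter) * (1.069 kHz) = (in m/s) 392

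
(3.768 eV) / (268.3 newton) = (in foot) 7.382e-21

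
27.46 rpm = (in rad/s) 2.876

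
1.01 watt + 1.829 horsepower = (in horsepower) 1.83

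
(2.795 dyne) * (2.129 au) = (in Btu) 8437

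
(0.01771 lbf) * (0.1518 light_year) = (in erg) 1.131e+21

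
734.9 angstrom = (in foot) 2.411e-07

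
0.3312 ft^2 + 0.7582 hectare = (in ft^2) 8.161e+04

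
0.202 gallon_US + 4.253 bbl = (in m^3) 0.6769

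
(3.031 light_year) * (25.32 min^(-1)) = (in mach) 3.554e+13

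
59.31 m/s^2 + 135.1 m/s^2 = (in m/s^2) 194.4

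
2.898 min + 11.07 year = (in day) 4041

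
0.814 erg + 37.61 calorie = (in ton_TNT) 3.761e-08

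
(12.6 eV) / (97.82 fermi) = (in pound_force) 4.639e-06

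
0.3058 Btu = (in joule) 322.6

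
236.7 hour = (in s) 8.521e+05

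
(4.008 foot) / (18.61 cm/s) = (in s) 6.564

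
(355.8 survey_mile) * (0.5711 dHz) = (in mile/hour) 7.315e+04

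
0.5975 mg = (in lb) 1.317e-06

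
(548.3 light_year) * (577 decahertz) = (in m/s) 2.993e+22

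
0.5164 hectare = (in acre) 1.276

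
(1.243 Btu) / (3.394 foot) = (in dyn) 1.268e+08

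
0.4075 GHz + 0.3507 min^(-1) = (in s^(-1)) 4.075e+08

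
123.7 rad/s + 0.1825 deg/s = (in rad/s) 123.7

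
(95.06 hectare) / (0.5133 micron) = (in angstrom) 1.852e+22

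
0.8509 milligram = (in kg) 8.509e-07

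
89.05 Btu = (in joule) 9.395e+04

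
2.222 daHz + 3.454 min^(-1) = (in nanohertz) 2.228e+10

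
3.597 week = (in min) 3.626e+04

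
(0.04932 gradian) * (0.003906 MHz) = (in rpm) 28.9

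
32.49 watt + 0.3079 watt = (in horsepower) 0.04398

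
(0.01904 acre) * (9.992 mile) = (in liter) 1.239e+09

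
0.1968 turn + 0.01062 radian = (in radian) 1.247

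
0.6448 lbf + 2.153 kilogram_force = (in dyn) 2.398e+06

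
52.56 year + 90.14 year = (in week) 7441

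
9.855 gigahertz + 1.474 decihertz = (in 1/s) 9.855e+09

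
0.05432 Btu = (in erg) 5.731e+08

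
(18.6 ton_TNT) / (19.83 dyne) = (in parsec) 0.01272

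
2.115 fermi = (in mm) 2.115e-12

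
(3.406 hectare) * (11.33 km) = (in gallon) 1.019e+11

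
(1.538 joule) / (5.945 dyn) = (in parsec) 8.384e-13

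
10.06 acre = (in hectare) 4.071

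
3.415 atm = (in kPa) 346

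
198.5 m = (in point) 5.627e+05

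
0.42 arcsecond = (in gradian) 0.0001296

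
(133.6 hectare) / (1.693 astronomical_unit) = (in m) 5.275e-06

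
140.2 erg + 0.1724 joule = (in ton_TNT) 4.121e-11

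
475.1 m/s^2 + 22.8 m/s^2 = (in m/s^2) 497.9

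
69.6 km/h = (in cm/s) 1933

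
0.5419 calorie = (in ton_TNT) 5.419e-10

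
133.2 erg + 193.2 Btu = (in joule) 2.038e+05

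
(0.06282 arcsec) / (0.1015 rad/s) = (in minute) 5.001e-08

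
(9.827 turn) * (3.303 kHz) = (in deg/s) 1.169e+07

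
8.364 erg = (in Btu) 7.928e-10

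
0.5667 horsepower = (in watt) 422.6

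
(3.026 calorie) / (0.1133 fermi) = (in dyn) 1.117e+22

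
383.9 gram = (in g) 383.9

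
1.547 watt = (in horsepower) 0.002075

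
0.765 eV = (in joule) 1.226e-19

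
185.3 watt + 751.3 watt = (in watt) 936.6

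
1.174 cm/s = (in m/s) 0.01174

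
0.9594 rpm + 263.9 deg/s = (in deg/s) 269.7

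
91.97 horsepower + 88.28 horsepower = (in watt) 1.344e+05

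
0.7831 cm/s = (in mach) 2.3e-05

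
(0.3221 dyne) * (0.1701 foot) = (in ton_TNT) 3.991e-17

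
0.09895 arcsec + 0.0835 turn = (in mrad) 524.6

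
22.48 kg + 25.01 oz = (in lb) 51.12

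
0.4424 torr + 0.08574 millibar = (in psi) 0.009798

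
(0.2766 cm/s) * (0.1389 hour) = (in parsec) 4.482e-17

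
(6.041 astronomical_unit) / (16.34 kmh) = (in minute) 3.318e+09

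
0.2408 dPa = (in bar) 2.408e-07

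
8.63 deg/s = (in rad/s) 0.1506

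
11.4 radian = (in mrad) 1.14e+04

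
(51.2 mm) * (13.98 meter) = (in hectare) 7.158e-05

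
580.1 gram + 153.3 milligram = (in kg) 0.5803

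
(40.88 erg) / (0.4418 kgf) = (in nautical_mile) 5.095e-10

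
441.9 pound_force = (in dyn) 1.966e+08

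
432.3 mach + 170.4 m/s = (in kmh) 5.305e+05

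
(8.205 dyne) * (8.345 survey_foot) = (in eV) 1.303e+15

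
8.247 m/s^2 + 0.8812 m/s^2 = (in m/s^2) 9.128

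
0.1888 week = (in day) 1.322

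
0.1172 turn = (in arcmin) 2532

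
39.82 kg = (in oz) 1405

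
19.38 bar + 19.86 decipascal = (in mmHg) 1.454e+04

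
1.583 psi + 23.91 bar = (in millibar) 2.402e+04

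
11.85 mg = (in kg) 1.185e-05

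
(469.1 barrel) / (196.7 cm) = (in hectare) 0.003792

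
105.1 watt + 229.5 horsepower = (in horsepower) 229.6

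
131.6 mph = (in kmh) 211.8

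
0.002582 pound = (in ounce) 0.04131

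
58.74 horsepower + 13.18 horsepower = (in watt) 5.363e+04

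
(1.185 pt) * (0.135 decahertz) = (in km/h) 0.002032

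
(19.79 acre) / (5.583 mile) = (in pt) 2.527e+04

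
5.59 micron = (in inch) 0.0002201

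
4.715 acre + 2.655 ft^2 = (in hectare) 1.908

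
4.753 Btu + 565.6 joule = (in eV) 3.483e+22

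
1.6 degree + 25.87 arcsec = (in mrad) 28.05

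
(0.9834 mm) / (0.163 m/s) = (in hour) 1.676e-06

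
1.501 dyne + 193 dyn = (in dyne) 194.5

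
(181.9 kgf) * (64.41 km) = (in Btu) 1.089e+05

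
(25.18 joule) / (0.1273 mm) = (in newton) 1.978e+05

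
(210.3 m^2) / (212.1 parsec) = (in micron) 3.213e-11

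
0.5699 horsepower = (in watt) 425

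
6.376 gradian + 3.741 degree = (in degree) 9.479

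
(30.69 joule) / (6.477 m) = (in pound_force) 1.065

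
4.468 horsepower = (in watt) 3332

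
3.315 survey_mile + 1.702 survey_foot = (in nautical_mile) 2.881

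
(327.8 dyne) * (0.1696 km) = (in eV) 3.47e+18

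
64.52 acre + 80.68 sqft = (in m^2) 2.611e+05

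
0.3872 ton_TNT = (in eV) 1.011e+28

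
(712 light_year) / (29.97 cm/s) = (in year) 7.127e+11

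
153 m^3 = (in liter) 1.53e+05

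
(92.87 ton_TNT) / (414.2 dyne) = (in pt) 2.659e+17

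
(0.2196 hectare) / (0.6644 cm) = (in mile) 205.4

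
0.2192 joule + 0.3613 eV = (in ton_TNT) 5.239e-11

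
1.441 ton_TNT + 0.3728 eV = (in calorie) 1.441e+09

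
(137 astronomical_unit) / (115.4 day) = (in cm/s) 2.056e+08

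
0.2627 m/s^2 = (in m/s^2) 0.2627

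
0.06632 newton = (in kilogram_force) 0.006763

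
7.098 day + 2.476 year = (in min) 1.312e+06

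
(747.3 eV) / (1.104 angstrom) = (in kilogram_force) 1.106e-07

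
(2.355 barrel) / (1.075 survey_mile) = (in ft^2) 0.00233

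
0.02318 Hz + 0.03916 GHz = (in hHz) 3.916e+05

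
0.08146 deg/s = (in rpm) 0.01358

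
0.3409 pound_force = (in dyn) 1.516e+05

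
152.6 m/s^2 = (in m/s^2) 152.6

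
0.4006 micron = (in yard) 4.381e-07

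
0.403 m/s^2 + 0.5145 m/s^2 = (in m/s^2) 0.9175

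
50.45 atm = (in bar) 51.12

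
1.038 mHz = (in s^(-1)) 0.001038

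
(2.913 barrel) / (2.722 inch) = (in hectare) 0.0006699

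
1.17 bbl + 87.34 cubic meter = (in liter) 8.753e+04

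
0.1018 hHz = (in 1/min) 610.8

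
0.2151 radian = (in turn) 0.03423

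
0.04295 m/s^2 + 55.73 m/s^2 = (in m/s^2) 55.77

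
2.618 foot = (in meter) 0.798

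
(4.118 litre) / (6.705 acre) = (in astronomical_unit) 1.014e-18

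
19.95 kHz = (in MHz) 0.01995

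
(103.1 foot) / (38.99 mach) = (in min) 3.945e-05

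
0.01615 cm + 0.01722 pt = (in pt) 0.475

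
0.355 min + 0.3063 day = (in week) 0.04379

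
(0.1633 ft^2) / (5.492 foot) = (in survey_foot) 0.02973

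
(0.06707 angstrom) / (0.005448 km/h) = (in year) 1.405e-16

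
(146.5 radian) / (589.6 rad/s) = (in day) 2.876e-06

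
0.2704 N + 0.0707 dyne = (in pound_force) 0.06079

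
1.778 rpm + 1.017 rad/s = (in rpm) 11.49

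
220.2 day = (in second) 1.903e+07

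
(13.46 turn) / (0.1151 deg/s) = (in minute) 701.7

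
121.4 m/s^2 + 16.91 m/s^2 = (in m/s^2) 138.3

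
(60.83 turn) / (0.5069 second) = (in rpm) 7200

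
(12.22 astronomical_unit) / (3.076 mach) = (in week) 2886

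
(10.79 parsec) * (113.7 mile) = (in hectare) 6.092e+18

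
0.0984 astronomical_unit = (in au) 0.0984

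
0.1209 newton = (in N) 0.1209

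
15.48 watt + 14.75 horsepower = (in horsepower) 14.77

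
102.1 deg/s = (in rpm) 17.02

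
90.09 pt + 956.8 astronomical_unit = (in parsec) 0.004639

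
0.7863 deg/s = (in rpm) 0.131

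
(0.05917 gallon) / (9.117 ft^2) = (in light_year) 2.795e-20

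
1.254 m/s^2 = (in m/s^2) 1.254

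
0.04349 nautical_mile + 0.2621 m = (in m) 80.81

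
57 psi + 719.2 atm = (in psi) 1.063e+04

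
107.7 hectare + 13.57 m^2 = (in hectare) 107.7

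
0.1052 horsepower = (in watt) 78.45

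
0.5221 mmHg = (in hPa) 0.6961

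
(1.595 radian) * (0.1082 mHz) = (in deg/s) 0.009888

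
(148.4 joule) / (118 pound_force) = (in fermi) 2.827e+14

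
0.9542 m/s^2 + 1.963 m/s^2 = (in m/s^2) 2.917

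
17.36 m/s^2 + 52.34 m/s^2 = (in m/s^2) 69.7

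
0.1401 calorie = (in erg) 5.862e+06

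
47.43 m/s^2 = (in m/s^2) 47.43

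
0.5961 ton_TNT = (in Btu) 2.364e+06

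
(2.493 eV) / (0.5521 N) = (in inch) 2.848e-17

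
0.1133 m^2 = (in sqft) 1.22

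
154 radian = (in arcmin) 5.294e+05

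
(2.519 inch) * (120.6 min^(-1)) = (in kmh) 0.463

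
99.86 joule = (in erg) 9.986e+08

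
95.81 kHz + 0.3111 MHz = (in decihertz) 4.069e+06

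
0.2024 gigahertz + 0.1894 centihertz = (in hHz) 2.024e+06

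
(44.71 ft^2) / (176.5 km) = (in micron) 23.53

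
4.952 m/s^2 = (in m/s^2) 4.952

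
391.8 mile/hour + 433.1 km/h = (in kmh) 1064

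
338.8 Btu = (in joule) 3.575e+05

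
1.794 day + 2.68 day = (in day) 4.474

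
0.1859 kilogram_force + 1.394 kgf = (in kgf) 1.58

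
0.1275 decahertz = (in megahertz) 1.275e-06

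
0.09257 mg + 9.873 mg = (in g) 0.009966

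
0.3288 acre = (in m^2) 1331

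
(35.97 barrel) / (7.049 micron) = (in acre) 200.5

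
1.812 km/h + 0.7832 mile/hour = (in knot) 1.659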